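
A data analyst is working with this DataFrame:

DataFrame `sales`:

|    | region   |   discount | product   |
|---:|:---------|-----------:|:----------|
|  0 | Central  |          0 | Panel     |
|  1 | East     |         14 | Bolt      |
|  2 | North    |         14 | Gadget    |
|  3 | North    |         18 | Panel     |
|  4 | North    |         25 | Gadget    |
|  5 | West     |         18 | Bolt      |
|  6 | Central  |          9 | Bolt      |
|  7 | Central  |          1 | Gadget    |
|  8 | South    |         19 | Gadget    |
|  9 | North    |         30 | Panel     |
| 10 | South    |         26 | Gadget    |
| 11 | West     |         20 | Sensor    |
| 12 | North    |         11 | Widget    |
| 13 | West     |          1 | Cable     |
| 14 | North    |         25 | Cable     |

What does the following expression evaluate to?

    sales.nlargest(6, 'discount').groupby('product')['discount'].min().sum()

take 6 rows with largest discount:
   region  discount product
9   North        30   Panel
10  South        26  Gadget
4   North        25  Gadget
14  North        25   Cable
11   West        20  Sensor
8   South        19  Gadget
group by product, min of discount:
product
Cable     25
Gadget    19
Panel     30
Sensor    20
Name: discount, dtype: int64
So sum() = 94.

94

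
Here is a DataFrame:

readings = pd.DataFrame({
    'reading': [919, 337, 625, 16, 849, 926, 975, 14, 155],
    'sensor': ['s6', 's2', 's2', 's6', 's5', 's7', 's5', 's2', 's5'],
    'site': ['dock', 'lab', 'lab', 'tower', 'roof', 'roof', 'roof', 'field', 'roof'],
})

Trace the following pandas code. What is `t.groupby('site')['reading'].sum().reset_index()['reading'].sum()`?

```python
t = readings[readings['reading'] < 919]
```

filter rows where reading < 919:
   reading sensor   site
1      337     s2    lab
2      625     s2    lab
3       16     s6  tower
4      849     s5   roof
7       14     s2  field
8      155     s5   roof
group by site, sum of reading:
site
field      14
lab       962
roof     1004
tower      16
Name: reading, dtype: int64
reset_index():
    site  reading
0  field       14
1    lab      962
2   roof     1004
3  tower       16

1996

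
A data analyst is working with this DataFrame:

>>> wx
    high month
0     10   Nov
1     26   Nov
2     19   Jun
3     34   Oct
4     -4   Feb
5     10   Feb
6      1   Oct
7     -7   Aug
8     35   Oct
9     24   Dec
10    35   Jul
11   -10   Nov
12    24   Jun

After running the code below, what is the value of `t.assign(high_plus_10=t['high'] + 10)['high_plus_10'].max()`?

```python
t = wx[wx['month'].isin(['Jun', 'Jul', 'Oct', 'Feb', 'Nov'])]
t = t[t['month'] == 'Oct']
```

filter rows where month in ['Jun', 'Jul', 'Oct', 'Feb', 'Nov']:
    high month
0     10   Nov
1     26   Nov
2     19   Jun
3     34   Oct
4     -4   Feb
5     10   Feb
6      1   Oct
8     35   Oct
10    35   Jul
11   -10   Nov
12    24   Jun
filter rows where month == 'Oct':
   high month
3    34   Oct
6     1   Oct
8    35   Oct
add column high_plus_10 = t['high'] + 10:
   high month  high_plus_10
3    34   Oct            44
6     1   Oct            11
8    35   Oct            45
Reading off the max of column 'high_plus_10', we get 45.

45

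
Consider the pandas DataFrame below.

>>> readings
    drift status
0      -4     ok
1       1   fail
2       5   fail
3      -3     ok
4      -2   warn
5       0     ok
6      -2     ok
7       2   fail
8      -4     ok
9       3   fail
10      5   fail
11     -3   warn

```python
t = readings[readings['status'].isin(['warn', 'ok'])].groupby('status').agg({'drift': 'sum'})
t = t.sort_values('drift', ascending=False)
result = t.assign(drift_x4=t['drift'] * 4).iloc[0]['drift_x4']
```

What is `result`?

-20

filter rows where status in ['warn', 'ok']:
    drift status
0      -4     ok
3      -3     ok
4      -2   warn
5       0     ok
6      -2     ok
8      -4     ok
11     -3   warn
group by status, sum of drift:
        drift
status       
ok        -13
warn       -5
sort by drift descending:
        drift
status       
warn       -5
ok        -13
add column drift_x4 = t['drift'] * 4:
        drift  drift_x4
status                 
warn       -5       -20
ok        -13       -52
Taking the value at position 0, column 'drift_x4' gives -20.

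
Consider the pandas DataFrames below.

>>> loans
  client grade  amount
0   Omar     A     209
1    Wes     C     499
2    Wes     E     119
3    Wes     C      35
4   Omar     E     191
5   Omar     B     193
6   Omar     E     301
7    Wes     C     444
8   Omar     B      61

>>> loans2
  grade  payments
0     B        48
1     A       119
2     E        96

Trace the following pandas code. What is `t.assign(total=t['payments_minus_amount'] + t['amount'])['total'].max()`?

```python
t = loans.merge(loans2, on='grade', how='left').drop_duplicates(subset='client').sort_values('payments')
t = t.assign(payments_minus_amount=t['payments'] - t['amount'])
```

merge on 'grade' (how='left') → 9 rows:
  client grade  amount  payments
0   Omar     A     209     119.0
1    Wes     C     499       NaN
2    Wes     E     119      96.0
3    Wes     C      35       NaN
4   Omar     E     191      96.0
5   Omar     B     193      48.0
6   Omar     E     301      96.0
7    Wes     C     444       NaN
8   Omar     B      61      48.0
drop duplicate client (keep=first):
  client grade  amount  payments
0   Omar     A     209     119.0
1    Wes     C     499       NaN
sort by payments:
  client grade  amount  payments
0   Omar     A     209     119.0
1    Wes     C     499       NaN
add column payments_minus_amount = t['payments'] - t['amount']:
  client grade  amount  payments  payments_minus_amount
0   Omar     A     209     119.0                  -90.0
1    Wes     C     499       NaN                    NaN
add column total = t['payments_minus_amount'] + t['amount']:
  client grade  amount  payments  payments_minus_amount  total
0   Omar     A     209     119.0                  -90.0  119.0
1    Wes     C     499       NaN                    NaN    NaN

119.0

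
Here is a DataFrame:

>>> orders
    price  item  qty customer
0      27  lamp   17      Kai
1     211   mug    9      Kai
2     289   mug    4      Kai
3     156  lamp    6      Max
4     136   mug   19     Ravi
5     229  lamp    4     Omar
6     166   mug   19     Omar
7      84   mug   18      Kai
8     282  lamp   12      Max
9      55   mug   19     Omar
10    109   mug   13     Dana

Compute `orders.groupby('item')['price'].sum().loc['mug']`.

group by item, sum of price:
item
lamp     694
mug     1050
Name: price, dtype: int64
Finally, value at index 'mug' = 1050.

1050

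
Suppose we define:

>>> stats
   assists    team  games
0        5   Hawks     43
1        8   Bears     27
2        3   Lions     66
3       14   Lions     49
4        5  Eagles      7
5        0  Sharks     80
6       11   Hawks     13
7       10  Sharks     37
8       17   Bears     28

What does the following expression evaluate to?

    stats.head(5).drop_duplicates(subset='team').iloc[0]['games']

take first 5 rows:
   assists    team  games
0        5   Hawks     43
1        8   Bears     27
2        3   Lions     66
3       14   Lions     49
4        5  Eagles      7
drop duplicate team (keep=first):
   assists    team  games
0        5   Hawks     43
1        8   Bears     27
2        3   Lions     66
4        5  Eagles      7
So iloc[0]['games'] = 43.

43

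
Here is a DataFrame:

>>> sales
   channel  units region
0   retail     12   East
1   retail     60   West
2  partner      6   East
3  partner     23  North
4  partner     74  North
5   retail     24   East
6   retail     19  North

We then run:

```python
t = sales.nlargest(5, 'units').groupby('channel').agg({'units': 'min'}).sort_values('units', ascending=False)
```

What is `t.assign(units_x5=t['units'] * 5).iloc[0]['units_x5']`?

115

take 5 rows with largest units:
   channel  units region
4  partner     74  North
1   retail     60   West
5   retail     24   East
3  partner     23  North
6   retail     19  North
group by channel, min of units:
         units
channel       
partner     23
retail      19
sort by units descending:
         units
channel       
partner     23
retail      19
add column units_x5 = t['units'] * 5:
         units  units_x5
channel                 
partner     23       115
retail      19        95
Then the value at position 0, column 'units_x5': 115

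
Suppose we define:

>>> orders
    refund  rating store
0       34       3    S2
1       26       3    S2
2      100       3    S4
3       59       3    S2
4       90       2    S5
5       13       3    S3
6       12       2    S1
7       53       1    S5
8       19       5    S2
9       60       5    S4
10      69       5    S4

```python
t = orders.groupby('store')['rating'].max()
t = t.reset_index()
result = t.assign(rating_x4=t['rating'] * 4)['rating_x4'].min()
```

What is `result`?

group by store, max of rating:
store
S1    2
S2    5
S3    3
S4    5
S5    2
Name: rating, dtype: int64
reset_index():
  store  rating
0    S1       2
1    S2       5
2    S3       3
3    S4       5
4    S5       2
add column rating_x4 = t['rating'] * 4:
  store  rating  rating_x4
0    S1       2          8
1    S2       5         20
2    S3       3         12
3    S4       5         20
4    S5       2          8
Reading off the min of column 'rating_x4', we get 8.

8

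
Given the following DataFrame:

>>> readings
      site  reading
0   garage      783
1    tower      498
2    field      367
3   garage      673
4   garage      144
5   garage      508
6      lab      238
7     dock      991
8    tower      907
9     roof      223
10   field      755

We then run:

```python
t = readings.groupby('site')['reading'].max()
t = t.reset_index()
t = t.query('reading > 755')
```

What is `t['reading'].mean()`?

group by site, max of reading:
site
dock      991
field     755
garage    783
lab       238
roof      223
tower     907
Name: reading, dtype: int64
reset_index():
     site  reading
0    dock      991
1   field      755
2  garage      783
3     lab      238
4    roof      223
5   tower      907
filter rows where reading > 755:
     site  reading
0    dock      991
2  garage      783
5   tower      907
Hence 893.666666667.

893.666666667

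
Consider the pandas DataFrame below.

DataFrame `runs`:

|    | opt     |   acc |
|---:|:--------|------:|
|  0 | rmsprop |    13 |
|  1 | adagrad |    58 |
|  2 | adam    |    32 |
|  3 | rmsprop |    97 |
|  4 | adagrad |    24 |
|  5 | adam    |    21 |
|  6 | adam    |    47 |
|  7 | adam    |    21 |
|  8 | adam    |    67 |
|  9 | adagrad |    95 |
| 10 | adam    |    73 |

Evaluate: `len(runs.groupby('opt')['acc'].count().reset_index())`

group by opt, count of acc:
opt
adagrad    3
adam       6
rmsprop    2
Name: acc, dtype: int64
reset_index():
       opt  acc
0  adagrad    3
1     adam    6
2  rmsprop    2
Hence 3.

3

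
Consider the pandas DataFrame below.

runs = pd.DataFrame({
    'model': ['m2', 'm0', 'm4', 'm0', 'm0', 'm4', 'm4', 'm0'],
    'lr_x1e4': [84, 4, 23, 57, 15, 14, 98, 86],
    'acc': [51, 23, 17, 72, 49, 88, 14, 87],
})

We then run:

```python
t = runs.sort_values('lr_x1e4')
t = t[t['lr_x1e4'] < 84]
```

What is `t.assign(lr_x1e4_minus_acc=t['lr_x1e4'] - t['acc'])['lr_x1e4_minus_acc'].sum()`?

-136

sort by lr_x1e4:
  model  lr_x1e4  acc
1    m0        4   23
5    m4       14   88
4    m0       15   49
2    m4       23   17
3    m0       57   72
0    m2       84   51
7    m0       86   87
6    m4       98   14
filter rows where lr_x1e4 < 84:
  model  lr_x1e4  acc
1    m0        4   23
5    m4       14   88
4    m0       15   49
2    m4       23   17
3    m0       57   72
add column lr_x1e4_minus_acc = t['lr_x1e4'] - t['acc']:
  model  lr_x1e4  acc  lr_x1e4_minus_acc
1    m0        4   23                -19
5    m4       14   88                -74
4    m0       15   49                -34
2    m4       23   17                  6
3    m0       57   72                -15
sum of column 'lr_x1e4_minus_acc' → -136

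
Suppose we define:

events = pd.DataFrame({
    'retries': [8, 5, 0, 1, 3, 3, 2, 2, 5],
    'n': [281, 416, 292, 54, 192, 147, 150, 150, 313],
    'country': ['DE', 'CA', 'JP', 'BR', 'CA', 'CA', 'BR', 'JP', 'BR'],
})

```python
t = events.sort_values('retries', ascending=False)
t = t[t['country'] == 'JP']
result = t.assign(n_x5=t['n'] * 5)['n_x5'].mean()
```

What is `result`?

1105.0

sort by retries descending:
   retries    n country
0        8  281      DE
1        5  416      CA
8        5  313      BR
4        3  192      CA
5        3  147      CA
6        2  150      BR
7        2  150      JP
3        1   54      BR
2        0  292      JP
filter rows where country == 'JP':
   retries    n country
7        2  150      JP
2        0  292      JP
add column n_x5 = t['n'] * 5:
   retries    n country  n_x5
7        2  150      JP   750
2        0  292      JP  1460
Then the mean of column 'n_x5': 1105.0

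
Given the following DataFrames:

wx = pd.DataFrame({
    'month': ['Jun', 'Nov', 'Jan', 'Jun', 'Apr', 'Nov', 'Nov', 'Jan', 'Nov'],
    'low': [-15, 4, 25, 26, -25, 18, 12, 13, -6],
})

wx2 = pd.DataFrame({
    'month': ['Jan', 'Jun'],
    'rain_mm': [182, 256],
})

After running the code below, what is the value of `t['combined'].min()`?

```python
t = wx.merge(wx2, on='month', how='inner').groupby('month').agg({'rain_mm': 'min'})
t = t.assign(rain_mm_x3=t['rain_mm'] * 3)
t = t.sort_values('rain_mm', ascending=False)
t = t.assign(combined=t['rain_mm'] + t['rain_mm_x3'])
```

728

merge on 'month' (how='inner') → 4 rows:
  month  low  rain_mm
0   Jun  -15      256
1   Jan   25      182
2   Jun   26      256
3   Jan   13      182
group by month, min of rain_mm:
       rain_mm
month         
Jan        182
Jun        256
add column rain_mm_x3 = t['rain_mm'] * 3:
       rain_mm  rain_mm_x3
month                     
Jan        182         546
Jun        256         768
sort by rain_mm descending:
       rain_mm  rain_mm_x3
month                     
Jun        256         768
Jan        182         546
add column combined = t['rain_mm'] + t['rain_mm_x3']:
       rain_mm  rain_mm_x3  combined
month                               
Jun        256         768      1024
Jan        182         546       728
Finally, min of column 'combined' = 728.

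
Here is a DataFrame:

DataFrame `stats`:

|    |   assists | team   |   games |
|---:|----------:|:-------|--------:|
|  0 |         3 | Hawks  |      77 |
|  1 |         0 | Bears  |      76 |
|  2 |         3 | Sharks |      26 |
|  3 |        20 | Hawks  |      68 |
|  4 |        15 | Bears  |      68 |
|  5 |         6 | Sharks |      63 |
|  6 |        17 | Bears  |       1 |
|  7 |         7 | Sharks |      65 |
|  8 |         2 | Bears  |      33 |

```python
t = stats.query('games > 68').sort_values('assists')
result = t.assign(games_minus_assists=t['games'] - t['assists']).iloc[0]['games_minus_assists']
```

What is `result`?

76

filter rows where games > 68:
   assists   team  games
0        3  Hawks     77
1        0  Bears     76
sort by assists:
   assists   team  games
1        0  Bears     76
0        3  Hawks     77
add column games_minus_assists = t['games'] - t['assists']:
   assists   team  games  games_minus_assists
1        0  Bears     76                   76
0        3  Hawks     77                   74
Then the value at position 0, column 'games_minus_assists': 76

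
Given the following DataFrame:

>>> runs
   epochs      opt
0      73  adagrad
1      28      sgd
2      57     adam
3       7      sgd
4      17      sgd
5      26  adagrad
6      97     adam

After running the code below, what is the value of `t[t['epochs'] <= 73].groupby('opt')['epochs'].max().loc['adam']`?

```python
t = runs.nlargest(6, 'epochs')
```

57

take 6 rows with largest epochs:
   epochs      opt
6      97     adam
0      73  adagrad
2      57     adam
1      28      sgd
5      26  adagrad
4      17      sgd
filter rows where epochs <= 73:
   epochs      opt
0      73  adagrad
2      57     adam
1      28      sgd
5      26  adagrad
4      17      sgd
group by opt, max of epochs:
opt
adagrad    73
adam       57
sgd        28
Name: epochs, dtype: int64
The value at index 'adam' is 57.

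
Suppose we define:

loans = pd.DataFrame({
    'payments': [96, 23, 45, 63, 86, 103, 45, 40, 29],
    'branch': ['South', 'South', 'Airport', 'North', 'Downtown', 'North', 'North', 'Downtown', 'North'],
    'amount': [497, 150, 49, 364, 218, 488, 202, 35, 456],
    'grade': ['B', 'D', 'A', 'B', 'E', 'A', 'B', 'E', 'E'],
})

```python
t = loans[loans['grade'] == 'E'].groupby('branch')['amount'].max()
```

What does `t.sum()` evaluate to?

filter rows where grade == 'E':
   payments    branch  amount grade
4        86  Downtown     218     E
7        40  Downtown      35     E
8        29     North     456     E
group by branch, max of amount:
branch
Downtown    218
North       456
Name: amount, dtype: int64

674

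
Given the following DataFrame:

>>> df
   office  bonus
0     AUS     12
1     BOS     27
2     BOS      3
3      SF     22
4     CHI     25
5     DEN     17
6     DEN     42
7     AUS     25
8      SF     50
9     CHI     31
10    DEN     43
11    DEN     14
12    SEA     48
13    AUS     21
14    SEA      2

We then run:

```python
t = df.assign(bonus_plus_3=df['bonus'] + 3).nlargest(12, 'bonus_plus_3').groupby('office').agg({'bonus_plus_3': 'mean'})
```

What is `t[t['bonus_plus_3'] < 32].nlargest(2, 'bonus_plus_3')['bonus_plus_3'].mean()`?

30.5

add column bonus_plus_3 = df['bonus'] + 3:
   office  bonus  bonus_plus_3
0     AUS     12            15
1     BOS     27            30
2     BOS      3             6
3      SF     22            25
4     CHI     25            28
5     DEN     17            20
6     DEN     42            45
7     AUS     25            28
8      SF     50            53
9     CHI     31            34
10    DEN     43            46
11    DEN     14            17
12    SEA     48            51
13    AUS     21            24
14    SEA      2             5
take 12 rows with largest bonus_plus_3:
   office  bonus  bonus_plus_3
8      SF     50            53
12    SEA     48            51
10    DEN     43            46
6     DEN     42            45
9     CHI     31            34
1     BOS     27            30
4     CHI     25            28
7     AUS     25            28
3      SF     22            25
13    AUS     21            24
5     DEN     17            20
11    DEN     14            17
group by office, mean of bonus_plus_3:
        bonus_plus_3
office              
AUS             26.0
BOS             30.0
CHI             31.0
DEN             32.0
SEA             51.0
SF              39.0
filter rows where bonus_plus_3 < 32:
        bonus_plus_3
office              
AUS             26.0
BOS             30.0
CHI             31.0
take 2 rows with largest bonus_plus_3:
        bonus_plus_3
office              
CHI             31.0
BOS             30.0
Finally, mean of column 'bonus_plus_3' = 30.5.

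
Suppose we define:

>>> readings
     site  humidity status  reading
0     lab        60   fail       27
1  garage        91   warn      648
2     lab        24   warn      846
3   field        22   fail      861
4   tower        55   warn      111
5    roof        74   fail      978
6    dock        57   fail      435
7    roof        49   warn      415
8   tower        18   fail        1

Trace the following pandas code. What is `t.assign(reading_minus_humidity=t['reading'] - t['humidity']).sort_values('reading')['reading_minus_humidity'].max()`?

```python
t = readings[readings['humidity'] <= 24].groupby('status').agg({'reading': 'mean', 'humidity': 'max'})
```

822.0

filter rows where humidity <= 24:
    site  humidity status  reading
2    lab        24   warn      846
3  field        22   fail      861
8  tower        18   fail        1
group by status: mean(reading), max(humidity):
        reading  humidity
status                   
fail      431.0        22
warn      846.0        24
add column reading_minus_humidity = t['reading'] - t['humidity']:
        reading  humidity  reading_minus_humidity
status                                           
fail      431.0        22                   409.0
warn      846.0        24                   822.0
sort by reading:
        reading  humidity  reading_minus_humidity
status                                           
fail      431.0        22                   409.0
warn      846.0        24                   822.0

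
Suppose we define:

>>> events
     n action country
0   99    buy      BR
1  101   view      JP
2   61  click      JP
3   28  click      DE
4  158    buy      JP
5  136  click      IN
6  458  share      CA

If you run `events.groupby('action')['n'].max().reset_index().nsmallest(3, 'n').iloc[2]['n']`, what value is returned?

group by action, max of n:
action
buy      158
click    136
share    458
view     101
Name: n, dtype: int64
reset_index():
  action    n
0    buy  158
1  click  136
2  share  458
3   view  101
take 3 rows with smallest n:
  action    n
3   view  101
1  click  136
0    buy  158

158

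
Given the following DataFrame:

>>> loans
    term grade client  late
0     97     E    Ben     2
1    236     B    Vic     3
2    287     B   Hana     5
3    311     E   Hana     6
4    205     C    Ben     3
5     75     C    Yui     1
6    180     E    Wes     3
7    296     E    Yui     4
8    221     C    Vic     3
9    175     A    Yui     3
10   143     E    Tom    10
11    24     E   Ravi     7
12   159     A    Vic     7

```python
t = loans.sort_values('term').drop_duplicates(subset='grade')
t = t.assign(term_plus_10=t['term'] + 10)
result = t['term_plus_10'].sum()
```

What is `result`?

sort by term:
    term grade client  late
11    24     E   Ravi     7
5     75     C    Yui     1
0     97     E    Ben     2
10   143     E    Tom    10
12   159     A    Vic     7
9    175     A    Yui     3
6    180     E    Wes     3
4    205     C    Ben     3
8    221     C    Vic     3
1    236     B    Vic     3
2    287     B   Hana     5
7    296     E    Yui     4
3    311     E   Hana     6
drop duplicate grade (keep=first):
    term grade client  late
11    24     E   Ravi     7
5     75     C    Yui     1
12   159     A    Vic     7
1    236     B    Vic     3
add column term_plus_10 = t['term'] + 10:
    term grade client  late  term_plus_10
11    24     E   Ravi     7            34
5     75     C    Yui     1            85
12   159     A    Vic     7           169
1    236     B    Vic     3           246
Reading off the sum of column 'term_plus_10', we get 534.

534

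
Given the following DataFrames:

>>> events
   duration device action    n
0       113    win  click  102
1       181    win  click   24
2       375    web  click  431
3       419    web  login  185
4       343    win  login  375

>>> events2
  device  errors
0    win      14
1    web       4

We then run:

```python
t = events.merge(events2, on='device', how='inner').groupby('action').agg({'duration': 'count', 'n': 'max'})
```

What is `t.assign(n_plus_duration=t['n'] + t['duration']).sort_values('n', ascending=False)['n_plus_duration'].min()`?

merge on 'device' (how='inner') → 5 rows:
   duration device action    n  errors
0       113    win  click  102      14
1       181    win  click   24      14
2       375    web  click  431       4
3       419    web  login  185       4
4       343    win  login  375      14
group by action: count(duration), max(n):
        duration    n
action               
click          3  431
login          2  375
add column n_plus_duration = t['n'] + t['duration']:
        duration    n  n_plus_duration
action                                
click          3  431              434
login          2  375              377
sort by n descending:
        duration    n  n_plus_duration
action                                
click          3  431              434
login          2  375              377

377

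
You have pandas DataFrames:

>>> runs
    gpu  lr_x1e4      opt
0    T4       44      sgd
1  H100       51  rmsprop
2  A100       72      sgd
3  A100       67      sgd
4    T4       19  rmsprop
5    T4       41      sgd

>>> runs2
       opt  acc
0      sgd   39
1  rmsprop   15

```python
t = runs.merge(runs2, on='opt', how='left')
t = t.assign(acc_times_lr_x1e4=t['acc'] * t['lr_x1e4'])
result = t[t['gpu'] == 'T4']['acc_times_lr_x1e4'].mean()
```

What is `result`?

1200.0

merge on 'opt' (how='left') → 6 rows:
    gpu  lr_x1e4      opt  acc
0    T4       44      sgd   39
1  H100       51  rmsprop   15
2  A100       72      sgd   39
3  A100       67      sgd   39
4    T4       19  rmsprop   15
5    T4       41      sgd   39
add column acc_times_lr_x1e4 = t['acc'] * t['lr_x1e4']:
    gpu  lr_x1e4      opt  acc  acc_times_lr_x1e4
0    T4       44      sgd   39               1716
1  H100       51  rmsprop   15                765
2  A100       72      sgd   39               2808
3  A100       67      sgd   39               2613
4    T4       19  rmsprop   15                285
5    T4       41      sgd   39               1599
filter rows where gpu == 'T4':
  gpu  lr_x1e4      opt  acc  acc_times_lr_x1e4
0  T4       44      sgd   39               1716
4  T4       19  rmsprop   15                285
5  T4       41      sgd   39               1599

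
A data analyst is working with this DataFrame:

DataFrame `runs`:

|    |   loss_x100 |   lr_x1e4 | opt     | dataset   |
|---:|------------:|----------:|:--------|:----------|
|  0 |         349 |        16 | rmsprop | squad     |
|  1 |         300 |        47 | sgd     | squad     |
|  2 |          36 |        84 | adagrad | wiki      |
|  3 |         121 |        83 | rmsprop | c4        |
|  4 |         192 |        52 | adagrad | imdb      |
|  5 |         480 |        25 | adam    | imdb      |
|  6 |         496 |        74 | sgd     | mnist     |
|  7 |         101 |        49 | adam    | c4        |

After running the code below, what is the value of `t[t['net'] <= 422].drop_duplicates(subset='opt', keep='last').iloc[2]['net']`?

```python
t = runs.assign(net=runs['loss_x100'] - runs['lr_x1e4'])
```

add column net = runs['loss_x100'] - runs['lr_x1e4']:
   loss_x100  lr_x1e4      opt dataset  net
0        349       16  rmsprop   squad  333
1        300       47      sgd   squad  253
2         36       84  adagrad    wiki  -48
3        121       83  rmsprop      c4   38
4        192       52  adagrad    imdb  140
5        480       25     adam    imdb  455
6        496       74      sgd   mnist  422
7        101       49     adam      c4   52
filter rows where net <= 422:
   loss_x100  lr_x1e4      opt dataset  net
0        349       16  rmsprop   squad  333
1        300       47      sgd   squad  253
2         36       84  adagrad    wiki  -48
3        121       83  rmsprop      c4   38
4        192       52  adagrad    imdb  140
6        496       74      sgd   mnist  422
7        101       49     adam      c4   52
drop duplicate opt (keep=last):
   loss_x100  lr_x1e4      opt dataset  net
3        121       83  rmsprop      c4   38
4        192       52  adagrad    imdb  140
6        496       74      sgd   mnist  422
7        101       49     adam      c4   52
Hence 422.

422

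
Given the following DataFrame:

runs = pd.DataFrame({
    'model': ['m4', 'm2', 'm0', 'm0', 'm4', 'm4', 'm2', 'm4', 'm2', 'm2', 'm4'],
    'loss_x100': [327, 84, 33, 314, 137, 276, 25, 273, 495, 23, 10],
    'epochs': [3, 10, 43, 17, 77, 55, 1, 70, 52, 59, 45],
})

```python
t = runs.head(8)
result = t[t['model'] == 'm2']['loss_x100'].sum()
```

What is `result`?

take first 8 rows:
  model  loss_x100  epochs
0    m4        327       3
1    m2         84      10
2    m0         33      43
3    m0        314      17
4    m4        137      77
5    m4        276      55
6    m2         25       1
7    m4        273      70
filter rows where model == 'm2':
  model  loss_x100  epochs
1    m2         84      10
6    m2         25       1

109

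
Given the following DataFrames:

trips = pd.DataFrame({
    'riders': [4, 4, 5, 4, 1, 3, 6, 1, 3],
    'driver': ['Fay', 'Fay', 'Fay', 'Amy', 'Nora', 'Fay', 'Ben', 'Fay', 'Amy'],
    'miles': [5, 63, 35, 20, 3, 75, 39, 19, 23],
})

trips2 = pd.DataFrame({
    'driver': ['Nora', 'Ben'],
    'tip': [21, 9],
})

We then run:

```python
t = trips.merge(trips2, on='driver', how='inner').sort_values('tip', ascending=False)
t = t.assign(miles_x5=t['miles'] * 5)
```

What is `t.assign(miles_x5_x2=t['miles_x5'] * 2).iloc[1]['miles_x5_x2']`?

390

merge on 'driver' (how='inner') → 2 rows:
   riders driver  miles  tip
0       1   Nora      3   21
1       6    Ben     39    9
sort by tip descending:
   riders driver  miles  tip
0       1   Nora      3   21
1       6    Ben     39    9
add column miles_x5 = t['miles'] * 5:
   riders driver  miles  tip  miles_x5
0       1   Nora      3   21        15
1       6    Ben     39    9       195
add column miles_x5_x2 = t['miles_x5'] * 2:
   riders driver  miles  tip  miles_x5  miles_x5_x2
0       1   Nora      3   21        15           30
1       6    Ben     39    9       195          390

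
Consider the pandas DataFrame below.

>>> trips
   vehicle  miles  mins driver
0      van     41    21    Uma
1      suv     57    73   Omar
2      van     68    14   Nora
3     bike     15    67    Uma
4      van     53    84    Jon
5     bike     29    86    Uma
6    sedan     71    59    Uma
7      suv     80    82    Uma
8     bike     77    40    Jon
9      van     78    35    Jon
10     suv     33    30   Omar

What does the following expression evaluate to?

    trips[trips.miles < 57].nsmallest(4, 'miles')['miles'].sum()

filter rows where miles < 57:
   vehicle  miles  mins driver
0      van     41    21    Uma
3     bike     15    67    Uma
4      van     53    84    Jon
5     bike     29    86    Uma
10     suv     33    30   Omar
take 4 rows with smallest miles:
   vehicle  miles  mins driver
3     bike     15    67    Uma
5     bike     29    86    Uma
10     suv     33    30   Omar
0      van     41    21    Uma
sum of column 'miles' → 118

118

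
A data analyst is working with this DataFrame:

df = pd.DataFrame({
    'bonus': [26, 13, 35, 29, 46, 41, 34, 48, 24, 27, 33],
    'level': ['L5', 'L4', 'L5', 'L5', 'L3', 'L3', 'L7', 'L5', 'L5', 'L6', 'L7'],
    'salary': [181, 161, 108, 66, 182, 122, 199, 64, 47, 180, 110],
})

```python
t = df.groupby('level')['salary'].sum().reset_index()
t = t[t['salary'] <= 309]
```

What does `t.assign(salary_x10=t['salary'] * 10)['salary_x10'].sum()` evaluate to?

9540

group by level, sum of salary:
level
L3    304
L4    161
L5    466
L6    180
L7    309
Name: salary, dtype: int64
reset_index():
  level  salary
0    L3     304
1    L4     161
2    L5     466
3    L6     180
4    L7     309
filter rows where salary <= 309:
  level  salary
0    L3     304
1    L4     161
3    L6     180
4    L7     309
add column salary_x10 = t['salary'] * 10:
  level  salary  salary_x10
0    L3     304        3040
1    L4     161        1610
3    L6     180        1800
4    L7     309        3090
Finally, sum of column 'salary_x10' = 9540.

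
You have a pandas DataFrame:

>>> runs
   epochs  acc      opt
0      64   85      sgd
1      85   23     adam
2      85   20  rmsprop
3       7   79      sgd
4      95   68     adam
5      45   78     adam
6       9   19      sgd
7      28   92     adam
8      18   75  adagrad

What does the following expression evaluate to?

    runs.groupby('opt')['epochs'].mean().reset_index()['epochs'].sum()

192.916666667

group by opt, mean of epochs:
opt
adagrad    18.000000
adam       63.250000
rmsprop    85.000000
sgd        26.666667
Name: epochs, dtype: float64
reset_index():
       opt     epochs
0  adagrad  18.000000
1     adam  63.250000
2  rmsprop  85.000000
3      sgd  26.666667
Taking the sum of column 'epochs' gives 192.916666667.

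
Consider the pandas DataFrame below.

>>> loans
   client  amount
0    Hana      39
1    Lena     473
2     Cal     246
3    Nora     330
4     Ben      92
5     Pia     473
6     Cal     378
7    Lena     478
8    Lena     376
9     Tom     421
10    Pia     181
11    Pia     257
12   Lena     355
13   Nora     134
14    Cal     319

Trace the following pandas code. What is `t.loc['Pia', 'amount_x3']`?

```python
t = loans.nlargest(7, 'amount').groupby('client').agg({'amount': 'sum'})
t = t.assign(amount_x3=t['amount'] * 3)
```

take 7 rows with largest amount:
   client  amount
7    Lena     478
1    Lena     473
5     Pia     473
9     Tom     421
6     Cal     378
8    Lena     376
12   Lena     355
group by client, sum of amount:
        amount
client        
Cal        378
Lena      1682
Pia        473
Tom        421
add column amount_x3 = t['amount'] * 3:
        amount  amount_x3
client                   
Cal        378       1134
Lena      1682       5046
Pia        473       1419
Tom        421       1263
Finally, value at row 'Pia', column 'amount_x3' = 1419.

1419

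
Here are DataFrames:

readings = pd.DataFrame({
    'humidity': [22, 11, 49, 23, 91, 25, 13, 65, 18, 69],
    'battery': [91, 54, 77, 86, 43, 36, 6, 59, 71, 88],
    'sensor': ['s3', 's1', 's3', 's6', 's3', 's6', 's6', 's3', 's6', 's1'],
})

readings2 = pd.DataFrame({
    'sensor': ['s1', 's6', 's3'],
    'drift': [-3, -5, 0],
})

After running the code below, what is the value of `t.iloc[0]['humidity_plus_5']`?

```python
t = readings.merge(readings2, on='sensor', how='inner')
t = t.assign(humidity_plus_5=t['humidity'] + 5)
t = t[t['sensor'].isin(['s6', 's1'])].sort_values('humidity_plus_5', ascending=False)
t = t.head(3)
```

74

merge on 'sensor' (how='inner') → 10 rows:
   humidity  battery sensor  drift
0        22       91     s3      0
1        11       54     s1     -3
2        49       77     s3      0
3        23       86     s6     -5
4        91       43     s3      0
5        25       36     s6     -5
6        13        6     s6     -5
7        65       59     s3      0
8        18       71     s6     -5
9        69       88     s1     -3
add column humidity_plus_5 = t['humidity'] + 5:
   humidity  battery sensor  drift  humidity_plus_5
0        22       91     s3      0               27
1        11       54     s1     -3               16
2        49       77     s3      0               54
3        23       86     s6     -5               28
4        91       43     s3      0               96
5        25       36     s6     -5               30
6        13        6     s6     -5               18
7        65       59     s3      0               70
8        18       71     s6     -5               23
9        69       88     s1     -3               74
filter rows where sensor in ['s6', 's1']:
   humidity  battery sensor  drift  humidity_plus_5
1        11       54     s1     -3               16
3        23       86     s6     -5               28
5        25       36     s6     -5               30
6        13        6     s6     -5               18
8        18       71     s6     -5               23
9        69       88     s1     -3               74
sort by humidity_plus_5 descending:
   humidity  battery sensor  drift  humidity_plus_5
9        69       88     s1     -3               74
5        25       36     s6     -5               30
3        23       86     s6     -5               28
8        18       71     s6     -5               23
6        13        6     s6     -5               18
1        11       54     s1     -3               16
take first 3 rows:
   humidity  battery sensor  drift  humidity_plus_5
9        69       88     s1     -3               74
5        25       36     s6     -5               30
3        23       86     s6     -5               28
The value at position 0, column 'humidity_plus_5' is 74.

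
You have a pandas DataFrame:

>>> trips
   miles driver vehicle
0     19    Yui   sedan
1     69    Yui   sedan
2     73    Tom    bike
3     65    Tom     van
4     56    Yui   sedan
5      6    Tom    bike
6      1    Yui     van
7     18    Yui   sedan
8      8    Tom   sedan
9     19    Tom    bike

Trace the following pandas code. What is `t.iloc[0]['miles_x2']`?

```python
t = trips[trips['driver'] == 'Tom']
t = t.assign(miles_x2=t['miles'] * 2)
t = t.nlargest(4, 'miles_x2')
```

146

filter rows where driver == 'Tom':
   miles driver vehicle
2     73    Tom    bike
3     65    Tom     van
5      6    Tom    bike
8      8    Tom   sedan
9     19    Tom    bike
add column miles_x2 = t['miles'] * 2:
   miles driver vehicle  miles_x2
2     73    Tom    bike       146
3     65    Tom     van       130
5      6    Tom    bike        12
8      8    Tom   sedan        16
9     19    Tom    bike        38
take 4 rows with largest miles_x2:
   miles driver vehicle  miles_x2
2     73    Tom    bike       146
3     65    Tom     van       130
9     19    Tom    bike        38
8      8    Tom   sedan        16
The value at position 0, column 'miles_x2' is 146.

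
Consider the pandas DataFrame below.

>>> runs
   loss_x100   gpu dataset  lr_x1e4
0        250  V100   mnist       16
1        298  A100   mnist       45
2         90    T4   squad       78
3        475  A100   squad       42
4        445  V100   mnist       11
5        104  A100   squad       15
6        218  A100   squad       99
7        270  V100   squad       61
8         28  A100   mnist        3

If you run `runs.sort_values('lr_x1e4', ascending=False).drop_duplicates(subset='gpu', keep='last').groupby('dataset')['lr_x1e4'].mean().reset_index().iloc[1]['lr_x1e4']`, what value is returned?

78.0

sort by lr_x1e4 descending:
   loss_x100   gpu dataset  lr_x1e4
6        218  A100   squad       99
2         90    T4   squad       78
7        270  V100   squad       61
1        298  A100   mnist       45
3        475  A100   squad       42
0        250  V100   mnist       16
5        104  A100   squad       15
4        445  V100   mnist       11
8         28  A100   mnist        3
drop duplicate gpu (keep=last):
   loss_x100   gpu dataset  lr_x1e4
2         90    T4   squad       78
4        445  V100   mnist       11
8         28  A100   mnist        3
group by dataset, mean of lr_x1e4:
dataset
mnist     7.0
squad    78.0
Name: lr_x1e4, dtype: float64
reset_index():
  dataset  lr_x1e4
0   mnist      7.0
1   squad     78.0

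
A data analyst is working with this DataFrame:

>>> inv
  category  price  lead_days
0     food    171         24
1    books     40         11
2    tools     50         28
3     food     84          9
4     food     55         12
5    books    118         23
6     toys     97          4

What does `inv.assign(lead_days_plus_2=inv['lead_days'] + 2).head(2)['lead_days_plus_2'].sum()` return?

39

add column lead_days_plus_2 = inv['lead_days'] + 2:
  category  price  lead_days  lead_days_plus_2
0     food    171         24                26
1    books     40         11                13
2    tools     50         28                30
3     food     84          9                11
4     food     55         12                14
5    books    118         23                25
6     toys     97          4                 6
take first 2 rows:
  category  price  lead_days  lead_days_plus_2
0     food    171         24                26
1    books     40         11                13
Finally, sum of column 'lead_days_plus_2' = 39.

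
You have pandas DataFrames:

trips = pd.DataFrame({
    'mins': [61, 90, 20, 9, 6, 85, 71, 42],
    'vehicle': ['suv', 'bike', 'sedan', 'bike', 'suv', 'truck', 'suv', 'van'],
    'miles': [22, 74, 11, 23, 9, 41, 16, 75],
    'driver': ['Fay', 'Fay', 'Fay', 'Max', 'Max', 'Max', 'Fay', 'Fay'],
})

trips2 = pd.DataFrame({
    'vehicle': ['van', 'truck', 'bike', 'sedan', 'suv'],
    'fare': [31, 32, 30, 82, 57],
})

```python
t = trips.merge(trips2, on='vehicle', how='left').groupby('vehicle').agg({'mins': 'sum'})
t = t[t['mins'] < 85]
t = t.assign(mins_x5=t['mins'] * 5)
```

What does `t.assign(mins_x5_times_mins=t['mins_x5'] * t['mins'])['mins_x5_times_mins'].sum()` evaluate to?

merge on 'vehicle' (how='left') → 8 rows:
   mins vehicle  miles driver  fare
0    61     suv     22    Fay    57
1    90    bike     74    Fay    30
2    20   sedan     11    Fay    82
3     9    bike     23    Max    30
4     6     suv      9    Max    57
5    85   truck     41    Max    32
6    71     suv     16    Fay    57
7    42     van     75    Fay    31
group by vehicle, sum of mins:
         mins
vehicle      
bike       99
sedan      20
suv       138
truck      85
van        42
filter rows where mins < 85:
         mins
vehicle      
sedan      20
van        42
add column mins_x5 = t['mins'] * 5:
         mins  mins_x5
vehicle               
sedan      20      100
van        42      210
add column mins_x5_times_mins = t['mins_x5'] * t['mins']:
         mins  mins_x5  mins_x5_times_mins
vehicle                                   
sedan      20      100                2000
van        42      210                8820

10820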